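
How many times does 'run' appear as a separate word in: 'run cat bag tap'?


Scanning each word for exact match 'run':
  Word 1: 'run' -> MATCH
  Word 2: 'cat' -> no
  Word 3: 'bag' -> no
  Word 4: 'tap' -> no
Total matches: 1

1


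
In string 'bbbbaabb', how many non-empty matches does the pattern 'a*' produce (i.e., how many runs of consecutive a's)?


Pattern 'a*' matches zero or more a's. We want non-empty runs of consecutive a's.
String: 'bbbbaabb'
Walking through the string to find runs of a's:
  Run 1: positions 4-5 -> 'aa'
Non-empty runs found: ['aa']
Count: 1

1


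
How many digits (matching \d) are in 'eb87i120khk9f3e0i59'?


\d matches any digit 0-9.
Scanning 'eb87i120khk9f3e0i59':
  pos 2: '8' -> DIGIT
  pos 3: '7' -> DIGIT
  pos 5: '1' -> DIGIT
  pos 6: '2' -> DIGIT
  pos 7: '0' -> DIGIT
  pos 11: '9' -> DIGIT
  pos 13: '3' -> DIGIT
  pos 15: '0' -> DIGIT
  pos 17: '5' -> DIGIT
  pos 18: '9' -> DIGIT
Digits found: ['8', '7', '1', '2', '0', '9', '3', '0', '5', '9']
Total: 10

10


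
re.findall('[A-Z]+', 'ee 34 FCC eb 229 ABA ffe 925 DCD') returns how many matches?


Pattern '[A-Z]+' finds one or more uppercase letters.
Text: 'ee 34 FCC eb 229 ABA ffe 925 DCD'
Scanning for matches:
  Match 1: 'FCC'
  Match 2: 'ABA'
  Match 3: 'DCD'
Total matches: 3

3


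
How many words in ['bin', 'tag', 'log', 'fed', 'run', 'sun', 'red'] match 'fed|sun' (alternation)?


Alternation 'fed|sun' matches either 'fed' or 'sun'.
Checking each word:
  'bin' -> no
  'tag' -> no
  'log' -> no
  'fed' -> MATCH
  'run' -> no
  'sun' -> MATCH
  'red' -> no
Matches: ['fed', 'sun']
Count: 2

2


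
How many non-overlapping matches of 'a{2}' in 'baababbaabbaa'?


Pattern 'a{2}' matches exactly 2 consecutive a's (greedy, non-overlapping).
String: 'baababbaabbaa'
Scanning for runs of a's:
  Run at pos 1: 'aa' (length 2) -> 1 match(es)
  Run at pos 4: 'a' (length 1) -> 0 match(es)
  Run at pos 7: 'aa' (length 2) -> 1 match(es)
  Run at pos 11: 'aa' (length 2) -> 1 match(es)
Matches found: ['aa', 'aa', 'aa']
Total: 3

3


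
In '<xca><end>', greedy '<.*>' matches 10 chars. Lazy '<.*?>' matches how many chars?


Greedy '<.*>' tries to match as MUCH as possible.
Lazy '<.*?>' tries to match as LITTLE as possible.

String: '<xca><end>'
Greedy '<.*>' starts at first '<' and extends to the LAST '>': '<xca><end>' (10 chars)
Lazy '<.*?>' starts at first '<' and stops at the FIRST '>': '<xca>' (5 chars)

5


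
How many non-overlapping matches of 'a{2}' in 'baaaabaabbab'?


Pattern 'a{2}' matches exactly 2 consecutive a's (greedy, non-overlapping).
String: 'baaaabaabbab'
Scanning for runs of a's:
  Run at pos 1: 'aaaa' (length 4) -> 2 match(es)
  Run at pos 6: 'aa' (length 2) -> 1 match(es)
  Run at pos 10: 'a' (length 1) -> 0 match(es)
Matches found: ['aa', 'aa', 'aa']
Total: 3

3


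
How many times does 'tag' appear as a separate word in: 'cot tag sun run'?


Scanning each word for exact match 'tag':
  Word 1: 'cot' -> no
  Word 2: 'tag' -> MATCH
  Word 3: 'sun' -> no
  Word 4: 'run' -> no
Total matches: 1

1


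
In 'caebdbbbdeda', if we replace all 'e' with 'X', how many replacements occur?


re.sub('e', 'X', text) replaces every occurrence of 'e' with 'X'.
Text: 'caebdbbbdeda'
Scanning for 'e':
  pos 2: 'e' -> replacement #1
  pos 9: 'e' -> replacement #2
Total replacements: 2

2


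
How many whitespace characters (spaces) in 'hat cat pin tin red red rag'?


\s matches whitespace characters (spaces, tabs, etc.).
Text: 'hat cat pin tin red red rag'
This text has 7 words separated by spaces.
Number of spaces = number of words - 1 = 7 - 1 = 6

6


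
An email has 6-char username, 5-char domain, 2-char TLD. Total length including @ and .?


An email address has format: username@domain.tld
Username length: 6
'@' character: 1
Domain length: 5
'.' character: 1
TLD length: 2
Total = 6 + 1 + 5 + 1 + 2 = 15

15


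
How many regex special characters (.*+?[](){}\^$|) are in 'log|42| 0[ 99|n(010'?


Regex special characters are: . * + ? [ ] ( ) { } \ ^ $ |
Scanning 'log|42| 0[ 99|n(010':
  pos 3: '|' -> SPECIAL
  pos 6: '|' -> SPECIAL
  pos 9: '[' -> SPECIAL
  pos 13: '|' -> SPECIAL
  pos 15: '(' -> SPECIAL
Special chars found: ['|', '|', '[', '|', '(']
Total: 5

5


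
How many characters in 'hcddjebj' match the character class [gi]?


Character class [gi] matches any of: {g, i}
Scanning string 'hcddjebj' character by character:
  pos 0: 'h' -> no
  pos 1: 'c' -> no
  pos 2: 'd' -> no
  pos 3: 'd' -> no
  pos 4: 'j' -> no
  pos 5: 'e' -> no
  pos 6: 'b' -> no
  pos 7: 'j' -> no
Total matches: 0

0


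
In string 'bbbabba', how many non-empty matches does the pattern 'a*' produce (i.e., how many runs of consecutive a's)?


Pattern 'a*' matches zero or more a's. We want non-empty runs of consecutive a's.
String: 'bbbabba'
Walking through the string to find runs of a's:
  Run 1: positions 3-3 -> 'a'
  Run 2: positions 6-6 -> 'a'
Non-empty runs found: ['a', 'a']
Count: 2

2


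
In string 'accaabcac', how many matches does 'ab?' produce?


Pattern 'ab?' matches 'a' optionally followed by 'b'.
String: 'accaabcac'
Scanning left to right for 'a' then checking next char:
  Match 1: 'a' (a not followed by b)
  Match 2: 'a' (a not followed by b)
  Match 3: 'ab' (a followed by b)
  Match 4: 'a' (a not followed by b)
Total matches: 4

4


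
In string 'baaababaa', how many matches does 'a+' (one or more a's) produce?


Pattern 'a+' matches one or more consecutive a's.
String: 'baaababaa'
Scanning for runs of a:
  Match 1: 'aaa' (length 3)
  Match 2: 'a' (length 1)
  Match 3: 'aa' (length 2)
Total matches: 3

3


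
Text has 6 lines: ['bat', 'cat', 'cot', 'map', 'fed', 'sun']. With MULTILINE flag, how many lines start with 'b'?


With MULTILINE flag, ^ matches the start of each line.
Lines: ['bat', 'cat', 'cot', 'map', 'fed', 'sun']
Checking which lines start with 'b':
  Line 1: 'bat' -> MATCH
  Line 2: 'cat' -> no
  Line 3: 'cot' -> no
  Line 4: 'map' -> no
  Line 5: 'fed' -> no
  Line 6: 'sun' -> no
Matching lines: ['bat']
Count: 1

1


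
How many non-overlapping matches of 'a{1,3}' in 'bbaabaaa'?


Pattern 'a{1,3}' matches between 1 and 3 consecutive a's (greedy).
String: 'bbaabaaa'
Finding runs of a's and applying greedy matching:
  Run at pos 2: 'aa' (length 2)
  Run at pos 5: 'aaa' (length 3)
Matches: ['aa', 'aaa']
Count: 2

2


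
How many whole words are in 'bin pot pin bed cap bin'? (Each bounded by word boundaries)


Word boundaries (\b) mark the start/end of each word.
Text: 'bin pot pin bed cap bin'
Splitting by whitespace:
  Word 1: 'bin'
  Word 2: 'pot'
  Word 3: 'pin'
  Word 4: 'bed'
  Word 5: 'cap'
  Word 6: 'bin'
Total whole words: 6

6


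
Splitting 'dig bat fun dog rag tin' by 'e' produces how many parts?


Splitting by 'e' breaks the string at each occurrence of the separator.
Text: 'dig bat fun dog rag tin'
Parts after split:
  Part 1: 'dig bat fun dog rag tin'
Total parts: 1

1


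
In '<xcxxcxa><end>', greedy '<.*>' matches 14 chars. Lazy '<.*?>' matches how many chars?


Greedy '<.*>' tries to match as MUCH as possible.
Lazy '<.*?>' tries to match as LITTLE as possible.

String: '<xcxxcxa><end>'
Greedy '<.*>' starts at first '<' and extends to the LAST '>': '<xcxxcxa><end>' (14 chars)
Lazy '<.*?>' starts at first '<' and stops at the FIRST '>': '<xcxxcxa>' (9 chars)

9


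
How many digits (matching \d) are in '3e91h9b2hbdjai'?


\d matches any digit 0-9.
Scanning '3e91h9b2hbdjai':
  pos 0: '3' -> DIGIT
  pos 2: '9' -> DIGIT
  pos 3: '1' -> DIGIT
  pos 5: '9' -> DIGIT
  pos 7: '2' -> DIGIT
Digits found: ['3', '9', '1', '9', '2']
Total: 5

5


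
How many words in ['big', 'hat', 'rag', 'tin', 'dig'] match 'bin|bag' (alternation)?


Alternation 'bin|bag' matches either 'bin' or 'bag'.
Checking each word:
  'big' -> no
  'hat' -> no
  'rag' -> no
  'tin' -> no
  'dig' -> no
Matches: []
Count: 0

0


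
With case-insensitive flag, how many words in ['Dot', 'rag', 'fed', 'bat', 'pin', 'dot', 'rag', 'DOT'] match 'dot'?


Case-insensitive matching: compare each word's lowercase form to 'dot'.
  'Dot' -> lower='dot' -> MATCH
  'rag' -> lower='rag' -> no
  'fed' -> lower='fed' -> no
  'bat' -> lower='bat' -> no
  'pin' -> lower='pin' -> no
  'dot' -> lower='dot' -> MATCH
  'rag' -> lower='rag' -> no
  'DOT' -> lower='dot' -> MATCH
Matches: ['Dot', 'dot', 'DOT']
Count: 3

3


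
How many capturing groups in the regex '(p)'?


To count capturing groups, count each '(' that starts a group.
Pattern: '(p)'
Walking through the pattern:
  Position 0: '(' -> group #1
Total capturing groups: 1

1


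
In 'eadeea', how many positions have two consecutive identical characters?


Looking for consecutive identical characters in 'eadeea':
  pos 0-1: 'e' vs 'a' -> different
  pos 1-2: 'a' vs 'd' -> different
  pos 2-3: 'd' vs 'e' -> different
  pos 3-4: 'e' vs 'e' -> MATCH ('ee')
  pos 4-5: 'e' vs 'a' -> different
Consecutive identical pairs: ['ee']
Count: 1

1


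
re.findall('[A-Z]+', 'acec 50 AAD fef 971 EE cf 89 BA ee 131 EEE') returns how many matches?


Pattern '[A-Z]+' finds one or more uppercase letters.
Text: 'acec 50 AAD fef 971 EE cf 89 BA ee 131 EEE'
Scanning for matches:
  Match 1: 'AAD'
  Match 2: 'EE'
  Match 3: 'BA'
  Match 4: 'EEE'
Total matches: 4

4


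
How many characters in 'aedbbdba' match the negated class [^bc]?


Negated class [^bc] matches any char NOT in {b, c}
Scanning 'aedbbdba':
  pos 0: 'a' -> MATCH
  pos 1: 'e' -> MATCH
  pos 2: 'd' -> MATCH
  pos 3: 'b' -> no (excluded)
  pos 4: 'b' -> no (excluded)
  pos 5: 'd' -> MATCH
  pos 6: 'b' -> no (excluded)
  pos 7: 'a' -> MATCH
Total matches: 5

5


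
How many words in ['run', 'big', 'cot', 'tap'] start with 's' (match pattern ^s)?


Pattern ^s anchors to start of word. Check which words begin with 's':
  'run' -> no
  'big' -> no
  'cot' -> no
  'tap' -> no
Matching words: []
Count: 0

0


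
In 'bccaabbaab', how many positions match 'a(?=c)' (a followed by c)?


Lookahead 'a(?=c)' matches 'a' only when followed by 'c'.
String: 'bccaabbaab'
Checking each position where char is 'a':
  pos 3: 'a' -> no (next='a')
  pos 4: 'a' -> no (next='b')
  pos 7: 'a' -> no (next='a')
  pos 8: 'a' -> no (next='b')
Matching positions: []
Count: 0

0


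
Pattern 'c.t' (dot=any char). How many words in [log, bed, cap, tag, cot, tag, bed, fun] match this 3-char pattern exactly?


Pattern 'c.t' means: starts with 'c', any single char, ends with 't'.
Checking each word (must be exactly 3 chars):
  'log' (len=3): no
  'bed' (len=3): no
  'cap' (len=3): no
  'tag' (len=3): no
  'cot' (len=3): MATCH
  'tag' (len=3): no
  'bed' (len=3): no
  'fun' (len=3): no
Matching words: ['cot']
Total: 1

1


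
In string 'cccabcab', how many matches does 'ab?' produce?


Pattern 'ab?' matches 'a' optionally followed by 'b'.
String: 'cccabcab'
Scanning left to right for 'a' then checking next char:
  Match 1: 'ab' (a followed by b)
  Match 2: 'ab' (a followed by b)
Total matches: 2

2


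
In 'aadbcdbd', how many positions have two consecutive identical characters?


Looking for consecutive identical characters in 'aadbcdbd':
  pos 0-1: 'a' vs 'a' -> MATCH ('aa')
  pos 1-2: 'a' vs 'd' -> different
  pos 2-3: 'd' vs 'b' -> different
  pos 3-4: 'b' vs 'c' -> different
  pos 4-5: 'c' vs 'd' -> different
  pos 5-6: 'd' vs 'b' -> different
  pos 6-7: 'b' vs 'd' -> different
Consecutive identical pairs: ['aa']
Count: 1

1


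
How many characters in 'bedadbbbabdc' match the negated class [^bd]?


Negated class [^bd] matches any char NOT in {b, d}
Scanning 'bedadbbbabdc':
  pos 0: 'b' -> no (excluded)
  pos 1: 'e' -> MATCH
  pos 2: 'd' -> no (excluded)
  pos 3: 'a' -> MATCH
  pos 4: 'd' -> no (excluded)
  pos 5: 'b' -> no (excluded)
  pos 6: 'b' -> no (excluded)
  pos 7: 'b' -> no (excluded)
  pos 8: 'a' -> MATCH
  pos 9: 'b' -> no (excluded)
  pos 10: 'd' -> no (excluded)
  pos 11: 'c' -> MATCH
Total matches: 4

4


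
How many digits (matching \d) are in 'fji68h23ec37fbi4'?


\d matches any digit 0-9.
Scanning 'fji68h23ec37fbi4':
  pos 3: '6' -> DIGIT
  pos 4: '8' -> DIGIT
  pos 6: '2' -> DIGIT
  pos 7: '3' -> DIGIT
  pos 10: '3' -> DIGIT
  pos 11: '7' -> DIGIT
  pos 15: '4' -> DIGIT
Digits found: ['6', '8', '2', '3', '3', '7', '4']
Total: 7

7


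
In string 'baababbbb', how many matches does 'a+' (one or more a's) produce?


Pattern 'a+' matches one or more consecutive a's.
String: 'baababbbb'
Scanning for runs of a:
  Match 1: 'aa' (length 2)
  Match 2: 'a' (length 1)
Total matches: 2

2


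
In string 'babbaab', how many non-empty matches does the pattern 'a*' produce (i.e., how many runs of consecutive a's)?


Pattern 'a*' matches zero or more a's. We want non-empty runs of consecutive a's.
String: 'babbaab'
Walking through the string to find runs of a's:
  Run 1: positions 1-1 -> 'a'
  Run 2: positions 4-5 -> 'aa'
Non-empty runs found: ['a', 'aa']
Count: 2

2


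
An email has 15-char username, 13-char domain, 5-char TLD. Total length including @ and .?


An email address has format: username@domain.tld
Username length: 15
'@' character: 1
Domain length: 13
'.' character: 1
TLD length: 5
Total = 15 + 1 + 13 + 1 + 5 = 35

35


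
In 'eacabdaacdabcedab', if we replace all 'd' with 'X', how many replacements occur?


re.sub('d', 'X', text) replaces every occurrence of 'd' with 'X'.
Text: 'eacabdaacdabcedab'
Scanning for 'd':
  pos 5: 'd' -> replacement #1
  pos 9: 'd' -> replacement #2
  pos 14: 'd' -> replacement #3
Total replacements: 3

3


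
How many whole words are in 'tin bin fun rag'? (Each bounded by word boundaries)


Word boundaries (\b) mark the start/end of each word.
Text: 'tin bin fun rag'
Splitting by whitespace:
  Word 1: 'tin'
  Word 2: 'bin'
  Word 3: 'fun'
  Word 4: 'rag'
Total whole words: 4

4


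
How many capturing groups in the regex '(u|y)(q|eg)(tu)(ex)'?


To count capturing groups, count each '(' that starts a group.
Pattern: '(u|y)(q|eg)(tu)(ex)'
Walking through the pattern:
  Position 0: '(' -> group #1
  Position 5: '(' -> group #2
  Position 11: '(' -> group #3
  Position 15: '(' -> group #4
Total capturing groups: 4

4


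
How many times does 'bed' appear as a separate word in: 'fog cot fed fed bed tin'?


Scanning each word for exact match 'bed':
  Word 1: 'fog' -> no
  Word 2: 'cot' -> no
  Word 3: 'fed' -> no
  Word 4: 'fed' -> no
  Word 5: 'bed' -> MATCH
  Word 6: 'tin' -> no
Total matches: 1

1


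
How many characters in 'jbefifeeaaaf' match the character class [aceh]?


Character class [aceh] matches any of: {a, c, e, h}
Scanning string 'jbefifeeaaaf' character by character:
  pos 0: 'j' -> no
  pos 1: 'b' -> no
  pos 2: 'e' -> MATCH
  pos 3: 'f' -> no
  pos 4: 'i' -> no
  pos 5: 'f' -> no
  pos 6: 'e' -> MATCH
  pos 7: 'e' -> MATCH
  pos 8: 'a' -> MATCH
  pos 9: 'a' -> MATCH
  pos 10: 'a' -> MATCH
  pos 11: 'f' -> no
Total matches: 6

6


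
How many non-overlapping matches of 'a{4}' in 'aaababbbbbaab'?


Pattern 'a{4}' matches exactly 4 consecutive a's (greedy, non-overlapping).
String: 'aaababbbbbaab'
Scanning for runs of a's:
  Run at pos 0: 'aaa' (length 3) -> 0 match(es)
  Run at pos 4: 'a' (length 1) -> 0 match(es)
  Run at pos 10: 'aa' (length 2) -> 0 match(es)
Matches found: []
Total: 0

0


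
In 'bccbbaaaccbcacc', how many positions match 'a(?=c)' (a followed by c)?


Lookahead 'a(?=c)' matches 'a' only when followed by 'c'.
String: 'bccbbaaaccbcacc'
Checking each position where char is 'a':
  pos 5: 'a' -> no (next='a')
  pos 6: 'a' -> no (next='a')
  pos 7: 'a' -> MATCH (next='c')
  pos 12: 'a' -> MATCH (next='c')
Matching positions: [7, 12]
Count: 2

2


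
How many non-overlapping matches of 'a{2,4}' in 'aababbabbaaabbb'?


Pattern 'a{2,4}' matches between 2 and 4 consecutive a's (greedy).
String: 'aababbabbaaabbb'
Finding runs of a's and applying greedy matching:
  Run at pos 0: 'aa' (length 2)
  Run at pos 3: 'a' (length 1)
  Run at pos 6: 'a' (length 1)
  Run at pos 9: 'aaa' (length 3)
Matches: ['aa', 'aaa']
Count: 2

2


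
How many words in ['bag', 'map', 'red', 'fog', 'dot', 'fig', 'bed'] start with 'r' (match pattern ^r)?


Pattern ^r anchors to start of word. Check which words begin with 'r':
  'bag' -> no
  'map' -> no
  'red' -> MATCH (starts with 'r')
  'fog' -> no
  'dot' -> no
  'fig' -> no
  'bed' -> no
Matching words: ['red']
Count: 1

1


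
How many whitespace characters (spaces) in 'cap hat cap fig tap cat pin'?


\s matches whitespace characters (spaces, tabs, etc.).
Text: 'cap hat cap fig tap cat pin'
This text has 7 words separated by spaces.
Number of spaces = number of words - 1 = 7 - 1 = 6

6


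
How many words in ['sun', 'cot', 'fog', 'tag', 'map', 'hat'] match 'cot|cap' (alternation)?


Alternation 'cot|cap' matches either 'cot' or 'cap'.
Checking each word:
  'sun' -> no
  'cot' -> MATCH
  'fog' -> no
  'tag' -> no
  'map' -> no
  'hat' -> no
Matches: ['cot']
Count: 1

1


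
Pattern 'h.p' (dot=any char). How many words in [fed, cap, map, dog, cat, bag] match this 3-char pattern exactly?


Pattern 'h.p' means: starts with 'h', any single char, ends with 'p'.
Checking each word (must be exactly 3 chars):
  'fed' (len=3): no
  'cap' (len=3): no
  'map' (len=3): no
  'dog' (len=3): no
  'cat' (len=3): no
  'bag' (len=3): no
Matching words: []
Total: 0

0


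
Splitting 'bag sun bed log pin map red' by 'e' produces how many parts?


Splitting by 'e' breaks the string at each occurrence of the separator.
Text: 'bag sun bed log pin map red'
Parts after split:
  Part 1: 'bag sun b'
  Part 2: 'd log pin map r'
  Part 3: 'd'
Total parts: 3

3


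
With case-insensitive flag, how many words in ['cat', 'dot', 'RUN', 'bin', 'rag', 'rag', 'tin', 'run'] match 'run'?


Case-insensitive matching: compare each word's lowercase form to 'run'.
  'cat' -> lower='cat' -> no
  'dot' -> lower='dot' -> no
  'RUN' -> lower='run' -> MATCH
  'bin' -> lower='bin' -> no
  'rag' -> lower='rag' -> no
  'rag' -> lower='rag' -> no
  'tin' -> lower='tin' -> no
  'run' -> lower='run' -> MATCH
Matches: ['RUN', 'run']
Count: 2

2


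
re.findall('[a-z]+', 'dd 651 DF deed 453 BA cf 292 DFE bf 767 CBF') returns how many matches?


Pattern '[a-z]+' finds one or more lowercase letters.
Text: 'dd 651 DF deed 453 BA cf 292 DFE bf 767 CBF'
Scanning for matches:
  Match 1: 'dd'
  Match 2: 'deed'
  Match 3: 'cf'
  Match 4: 'bf'
Total matches: 4

4


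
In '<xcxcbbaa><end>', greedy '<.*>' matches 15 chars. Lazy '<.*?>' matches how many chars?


Greedy '<.*>' tries to match as MUCH as possible.
Lazy '<.*?>' tries to match as LITTLE as possible.

String: '<xcxcbbaa><end>'
Greedy '<.*>' starts at first '<' and extends to the LAST '>': '<xcxcbbaa><end>' (15 chars)
Lazy '<.*?>' starts at first '<' and stops at the FIRST '>': '<xcxcbbaa>' (10 chars)

10


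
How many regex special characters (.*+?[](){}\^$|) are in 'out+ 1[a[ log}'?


Regex special characters are: . * + ? [ ] ( ) { } \ ^ $ |
Scanning 'out+ 1[a[ log}':
  pos 3: '+' -> SPECIAL
  pos 6: '[' -> SPECIAL
  pos 8: '[' -> SPECIAL
  pos 13: '}' -> SPECIAL
Special chars found: ['+', '[', '[', '}']
Total: 4

4


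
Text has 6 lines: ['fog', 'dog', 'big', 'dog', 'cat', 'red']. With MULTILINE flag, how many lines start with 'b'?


With MULTILINE flag, ^ matches the start of each line.
Lines: ['fog', 'dog', 'big', 'dog', 'cat', 'red']
Checking which lines start with 'b':
  Line 1: 'fog' -> no
  Line 2: 'dog' -> no
  Line 3: 'big' -> MATCH
  Line 4: 'dog' -> no
  Line 5: 'cat' -> no
  Line 6: 'red' -> no
Matching lines: ['big']
Count: 1

1


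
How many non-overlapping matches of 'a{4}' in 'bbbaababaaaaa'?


Pattern 'a{4}' matches exactly 4 consecutive a's (greedy, non-overlapping).
String: 'bbbaababaaaaa'
Scanning for runs of a's:
  Run at pos 3: 'aa' (length 2) -> 0 match(es)
  Run at pos 6: 'a' (length 1) -> 0 match(es)
  Run at pos 8: 'aaaaa' (length 5) -> 1 match(es)
Matches found: ['aaaa']
Total: 1

1


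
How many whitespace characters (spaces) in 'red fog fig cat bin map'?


\s matches whitespace characters (spaces, tabs, etc.).
Text: 'red fog fig cat bin map'
This text has 6 words separated by spaces.
Number of spaces = number of words - 1 = 6 - 1 = 5

5


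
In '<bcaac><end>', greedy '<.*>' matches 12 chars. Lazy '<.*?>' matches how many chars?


Greedy '<.*>' tries to match as MUCH as possible.
Lazy '<.*?>' tries to match as LITTLE as possible.

String: '<bcaac><end>'
Greedy '<.*>' starts at first '<' and extends to the LAST '>': '<bcaac><end>' (12 chars)
Lazy '<.*?>' starts at first '<' and stops at the FIRST '>': '<bcaac>' (7 chars)

7


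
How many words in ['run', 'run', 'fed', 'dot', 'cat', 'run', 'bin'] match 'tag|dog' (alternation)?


Alternation 'tag|dog' matches either 'tag' or 'dog'.
Checking each word:
  'run' -> no
  'run' -> no
  'fed' -> no
  'dot' -> no
  'cat' -> no
  'run' -> no
  'bin' -> no
Matches: []
Count: 0

0


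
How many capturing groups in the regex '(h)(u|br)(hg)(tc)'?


To count capturing groups, count each '(' that starts a group.
Pattern: '(h)(u|br)(hg)(tc)'
Walking through the pattern:
  Position 0: '(' -> group #1
  Position 3: '(' -> group #2
  Position 9: '(' -> group #3
  Position 13: '(' -> group #4
Total capturing groups: 4

4


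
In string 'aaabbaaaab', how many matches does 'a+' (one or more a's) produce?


Pattern 'a+' matches one or more consecutive a's.
String: 'aaabbaaaab'
Scanning for runs of a:
  Match 1: 'aaa' (length 3)
  Match 2: 'aaaa' (length 4)
Total matches: 2

2


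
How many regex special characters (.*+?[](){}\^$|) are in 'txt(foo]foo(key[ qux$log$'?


Regex special characters are: . * + ? [ ] ( ) { } \ ^ $ |
Scanning 'txt(foo]foo(key[ qux$log$':
  pos 3: '(' -> SPECIAL
  pos 7: ']' -> SPECIAL
  pos 11: '(' -> SPECIAL
  pos 15: '[' -> SPECIAL
  pos 20: '$' -> SPECIAL
  pos 24: '$' -> SPECIAL
Special chars found: ['(', ']', '(', '[', '$', '$']
Total: 6

6


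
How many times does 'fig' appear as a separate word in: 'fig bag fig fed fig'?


Scanning each word for exact match 'fig':
  Word 1: 'fig' -> MATCH
  Word 2: 'bag' -> no
  Word 3: 'fig' -> MATCH
  Word 4: 'fed' -> no
  Word 5: 'fig' -> MATCH
Total matches: 3

3


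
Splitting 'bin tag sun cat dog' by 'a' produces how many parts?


Splitting by 'a' breaks the string at each occurrence of the separator.
Text: 'bin tag sun cat dog'
Parts after split:
  Part 1: 'bin t'
  Part 2: 'g sun c'
  Part 3: 't dog'
Total parts: 3

3


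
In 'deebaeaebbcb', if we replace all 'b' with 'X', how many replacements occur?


re.sub('b', 'X', text) replaces every occurrence of 'b' with 'X'.
Text: 'deebaeaebbcb'
Scanning for 'b':
  pos 3: 'b' -> replacement #1
  pos 8: 'b' -> replacement #2
  pos 9: 'b' -> replacement #3
  pos 11: 'b' -> replacement #4
Total replacements: 4

4


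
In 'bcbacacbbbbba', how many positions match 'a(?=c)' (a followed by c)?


Lookahead 'a(?=c)' matches 'a' only when followed by 'c'.
String: 'bcbacacbbbbba'
Checking each position where char is 'a':
  pos 3: 'a' -> MATCH (next='c')
  pos 5: 'a' -> MATCH (next='c')
Matching positions: [3, 5]
Count: 2

2


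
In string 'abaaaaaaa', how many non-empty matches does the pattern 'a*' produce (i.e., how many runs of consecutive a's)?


Pattern 'a*' matches zero or more a's. We want non-empty runs of consecutive a's.
String: 'abaaaaaaa'
Walking through the string to find runs of a's:
  Run 1: positions 0-0 -> 'a'
  Run 2: positions 2-8 -> 'aaaaaaa'
Non-empty runs found: ['a', 'aaaaaaa']
Count: 2

2


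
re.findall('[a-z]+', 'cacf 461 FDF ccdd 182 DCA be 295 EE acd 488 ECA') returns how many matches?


Pattern '[a-z]+' finds one or more lowercase letters.
Text: 'cacf 461 FDF ccdd 182 DCA be 295 EE acd 488 ECA'
Scanning for matches:
  Match 1: 'cacf'
  Match 2: 'ccdd'
  Match 3: 'be'
  Match 4: 'acd'
Total matches: 4

4


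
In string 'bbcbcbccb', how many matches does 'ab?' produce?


Pattern 'ab?' matches 'a' optionally followed by 'b'.
String: 'bbcbcbccb'
Scanning left to right for 'a' then checking next char:
Total matches: 0

0


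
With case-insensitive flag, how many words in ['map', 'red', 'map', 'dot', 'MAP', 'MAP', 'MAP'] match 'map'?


Case-insensitive matching: compare each word's lowercase form to 'map'.
  'map' -> lower='map' -> MATCH
  'red' -> lower='red' -> no
  'map' -> lower='map' -> MATCH
  'dot' -> lower='dot' -> no
  'MAP' -> lower='map' -> MATCH
  'MAP' -> lower='map' -> MATCH
  'MAP' -> lower='map' -> MATCH
Matches: ['map', 'map', 'MAP', 'MAP', 'MAP']
Count: 5

5


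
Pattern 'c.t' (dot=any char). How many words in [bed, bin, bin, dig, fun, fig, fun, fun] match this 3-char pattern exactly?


Pattern 'c.t' means: starts with 'c', any single char, ends with 't'.
Checking each word (must be exactly 3 chars):
  'bed' (len=3): no
  'bin' (len=3): no
  'bin' (len=3): no
  'dig' (len=3): no
  'fun' (len=3): no
  'fig' (len=3): no
  'fun' (len=3): no
  'fun' (len=3): no
Matching words: []
Total: 0

0


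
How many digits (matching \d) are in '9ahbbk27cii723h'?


\d matches any digit 0-9.
Scanning '9ahbbk27cii723h':
  pos 0: '9' -> DIGIT
  pos 6: '2' -> DIGIT
  pos 7: '7' -> DIGIT
  pos 11: '7' -> DIGIT
  pos 12: '2' -> DIGIT
  pos 13: '3' -> DIGIT
Digits found: ['9', '2', '7', '7', '2', '3']
Total: 6

6


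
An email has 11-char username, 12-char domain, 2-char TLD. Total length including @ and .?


An email address has format: username@domain.tld
Username length: 11
'@' character: 1
Domain length: 12
'.' character: 1
TLD length: 2
Total = 11 + 1 + 12 + 1 + 2 = 27

27


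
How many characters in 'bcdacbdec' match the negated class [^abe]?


Negated class [^abe] matches any char NOT in {a, b, e}
Scanning 'bcdacbdec':
  pos 0: 'b' -> no (excluded)
  pos 1: 'c' -> MATCH
  pos 2: 'd' -> MATCH
  pos 3: 'a' -> no (excluded)
  pos 4: 'c' -> MATCH
  pos 5: 'b' -> no (excluded)
  pos 6: 'd' -> MATCH
  pos 7: 'e' -> no (excluded)
  pos 8: 'c' -> MATCH
Total matches: 5

5


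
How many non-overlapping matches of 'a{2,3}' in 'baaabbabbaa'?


Pattern 'a{2,3}' matches between 2 and 3 consecutive a's (greedy).
String: 'baaabbabbaa'
Finding runs of a's and applying greedy matching:
  Run at pos 1: 'aaa' (length 3)
  Run at pos 6: 'a' (length 1)
  Run at pos 9: 'aa' (length 2)
Matches: ['aaa', 'aa']
Count: 2

2


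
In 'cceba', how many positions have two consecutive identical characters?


Looking for consecutive identical characters in 'cceba':
  pos 0-1: 'c' vs 'c' -> MATCH ('cc')
  pos 1-2: 'c' vs 'e' -> different
  pos 2-3: 'e' vs 'b' -> different
  pos 3-4: 'b' vs 'a' -> different
Consecutive identical pairs: ['cc']
Count: 1

1


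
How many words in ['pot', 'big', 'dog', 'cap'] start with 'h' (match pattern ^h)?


Pattern ^h anchors to start of word. Check which words begin with 'h':
  'pot' -> no
  'big' -> no
  'dog' -> no
  'cap' -> no
Matching words: []
Count: 0

0


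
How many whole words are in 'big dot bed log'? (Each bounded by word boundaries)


Word boundaries (\b) mark the start/end of each word.
Text: 'big dot bed log'
Splitting by whitespace:
  Word 1: 'big'
  Word 2: 'dot'
  Word 3: 'bed'
  Word 4: 'log'
Total whole words: 4

4


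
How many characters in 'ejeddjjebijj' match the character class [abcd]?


Character class [abcd] matches any of: {a, b, c, d}
Scanning string 'ejeddjjebijj' character by character:
  pos 0: 'e' -> no
  pos 1: 'j' -> no
  pos 2: 'e' -> no
  pos 3: 'd' -> MATCH
  pos 4: 'd' -> MATCH
  pos 5: 'j' -> no
  pos 6: 'j' -> no
  pos 7: 'e' -> no
  pos 8: 'b' -> MATCH
  pos 9: 'i' -> no
  pos 10: 'j' -> no
  pos 11: 'j' -> no
Total matches: 3

3


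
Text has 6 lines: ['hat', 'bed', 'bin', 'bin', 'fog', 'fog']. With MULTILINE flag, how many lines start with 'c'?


With MULTILINE flag, ^ matches the start of each line.
Lines: ['hat', 'bed', 'bin', 'bin', 'fog', 'fog']
Checking which lines start with 'c':
  Line 1: 'hat' -> no
  Line 2: 'bed' -> no
  Line 3: 'bin' -> no
  Line 4: 'bin' -> no
  Line 5: 'fog' -> no
  Line 6: 'fog' -> no
Matching lines: []
Count: 0

0


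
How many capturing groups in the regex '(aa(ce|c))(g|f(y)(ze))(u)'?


To count capturing groups, count each '(' that starts a group.
Pattern: '(aa(ce|c))(g|f(y)(ze))(u)'
Walking through the pattern:
  Position 0: '(' -> group #1
  Position 3: '(' -> group #2
  Position 10: '(' -> group #3
  Position 14: '(' -> group #4
  Position 17: '(' -> group #5
  Position 22: '(' -> group #6
Total capturing groups: 6

6


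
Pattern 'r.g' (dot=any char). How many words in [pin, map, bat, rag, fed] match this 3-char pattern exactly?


Pattern 'r.g' means: starts with 'r', any single char, ends with 'g'.
Checking each word (must be exactly 3 chars):
  'pin' (len=3): no
  'map' (len=3): no
  'bat' (len=3): no
  'rag' (len=3): MATCH
  'fed' (len=3): no
Matching words: ['rag']
Total: 1

1


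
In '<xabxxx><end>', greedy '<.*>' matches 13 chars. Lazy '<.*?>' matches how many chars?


Greedy '<.*>' tries to match as MUCH as possible.
Lazy '<.*?>' tries to match as LITTLE as possible.

String: '<xabxxx><end>'
Greedy '<.*>' starts at first '<' and extends to the LAST '>': '<xabxxx><end>' (13 chars)
Lazy '<.*?>' starts at first '<' and stops at the FIRST '>': '<xabxxx>' (8 chars)

8


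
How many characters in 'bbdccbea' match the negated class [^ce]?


Negated class [^ce] matches any char NOT in {c, e}
Scanning 'bbdccbea':
  pos 0: 'b' -> MATCH
  pos 1: 'b' -> MATCH
  pos 2: 'd' -> MATCH
  pos 3: 'c' -> no (excluded)
  pos 4: 'c' -> no (excluded)
  pos 5: 'b' -> MATCH
  pos 6: 'e' -> no (excluded)
  pos 7: 'a' -> MATCH
Total matches: 5

5


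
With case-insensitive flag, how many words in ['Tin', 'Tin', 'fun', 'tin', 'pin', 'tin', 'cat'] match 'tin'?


Case-insensitive matching: compare each word's lowercase form to 'tin'.
  'Tin' -> lower='tin' -> MATCH
  'Tin' -> lower='tin' -> MATCH
  'fun' -> lower='fun' -> no
  'tin' -> lower='tin' -> MATCH
  'pin' -> lower='pin' -> no
  'tin' -> lower='tin' -> MATCH
  'cat' -> lower='cat' -> no
Matches: ['Tin', 'Tin', 'tin', 'tin']
Count: 4

4


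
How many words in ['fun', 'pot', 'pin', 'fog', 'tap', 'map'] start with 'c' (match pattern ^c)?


Pattern ^c anchors to start of word. Check which words begin with 'c':
  'fun' -> no
  'pot' -> no
  'pin' -> no
  'fog' -> no
  'tap' -> no
  'map' -> no
Matching words: []
Count: 0

0


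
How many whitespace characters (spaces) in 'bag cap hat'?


\s matches whitespace characters (spaces, tabs, etc.).
Text: 'bag cap hat'
This text has 3 words separated by spaces.
Number of spaces = number of words - 1 = 3 - 1 = 2

2


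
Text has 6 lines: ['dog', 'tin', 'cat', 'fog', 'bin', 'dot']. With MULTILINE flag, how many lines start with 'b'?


With MULTILINE flag, ^ matches the start of each line.
Lines: ['dog', 'tin', 'cat', 'fog', 'bin', 'dot']
Checking which lines start with 'b':
  Line 1: 'dog' -> no
  Line 2: 'tin' -> no
  Line 3: 'cat' -> no
  Line 4: 'fog' -> no
  Line 5: 'bin' -> MATCH
  Line 6: 'dot' -> no
Matching lines: ['bin']
Count: 1

1


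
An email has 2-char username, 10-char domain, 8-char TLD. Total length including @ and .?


An email address has format: username@domain.tld
Username length: 2
'@' character: 1
Domain length: 10
'.' character: 1
TLD length: 8
Total = 2 + 1 + 10 + 1 + 8 = 22

22


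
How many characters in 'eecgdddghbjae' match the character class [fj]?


Character class [fj] matches any of: {f, j}
Scanning string 'eecgdddghbjae' character by character:
  pos 0: 'e' -> no
  pos 1: 'e' -> no
  pos 2: 'c' -> no
  pos 3: 'g' -> no
  pos 4: 'd' -> no
  pos 5: 'd' -> no
  pos 6: 'd' -> no
  pos 7: 'g' -> no
  pos 8: 'h' -> no
  pos 9: 'b' -> no
  pos 10: 'j' -> MATCH
  pos 11: 'a' -> no
  pos 12: 'e' -> no
Total matches: 1

1


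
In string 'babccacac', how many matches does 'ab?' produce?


Pattern 'ab?' matches 'a' optionally followed by 'b'.
String: 'babccacac'
Scanning left to right for 'a' then checking next char:
  Match 1: 'ab' (a followed by b)
  Match 2: 'a' (a not followed by b)
  Match 3: 'a' (a not followed by b)
Total matches: 3

3


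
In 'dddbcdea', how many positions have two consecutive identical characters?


Looking for consecutive identical characters in 'dddbcdea':
  pos 0-1: 'd' vs 'd' -> MATCH ('dd')
  pos 1-2: 'd' vs 'd' -> MATCH ('dd')
  pos 2-3: 'd' vs 'b' -> different
  pos 3-4: 'b' vs 'c' -> different
  pos 4-5: 'c' vs 'd' -> different
  pos 5-6: 'd' vs 'e' -> different
  pos 6-7: 'e' vs 'a' -> different
Consecutive identical pairs: ['dd', 'dd']
Count: 2

2


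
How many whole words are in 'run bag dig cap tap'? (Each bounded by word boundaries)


Word boundaries (\b) mark the start/end of each word.
Text: 'run bag dig cap tap'
Splitting by whitespace:
  Word 1: 'run'
  Word 2: 'bag'
  Word 3: 'dig'
  Word 4: 'cap'
  Word 5: 'tap'
Total whole words: 5

5


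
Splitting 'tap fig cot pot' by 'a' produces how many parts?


Splitting by 'a' breaks the string at each occurrence of the separator.
Text: 'tap fig cot pot'
Parts after split:
  Part 1: 't'
  Part 2: 'p fig cot pot'
Total parts: 2

2


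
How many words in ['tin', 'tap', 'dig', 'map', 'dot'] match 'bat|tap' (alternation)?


Alternation 'bat|tap' matches either 'bat' or 'tap'.
Checking each word:
  'tin' -> no
  'tap' -> MATCH
  'dig' -> no
  'map' -> no
  'dot' -> no
Matches: ['tap']
Count: 1

1


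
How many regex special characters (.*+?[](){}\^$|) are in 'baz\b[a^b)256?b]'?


Regex special characters are: . * + ? [ ] ( ) { } \ ^ $ |
Scanning 'baz\b[a^b)256?b]':
  pos 3: '\' -> SPECIAL
  pos 5: '[' -> SPECIAL
  pos 7: '^' -> SPECIAL
  pos 9: ')' -> SPECIAL
  pos 13: '?' -> SPECIAL
  pos 15: ']' -> SPECIAL
Special chars found: ['\\', '[', '^', ')', '?', ']']
Total: 6

6


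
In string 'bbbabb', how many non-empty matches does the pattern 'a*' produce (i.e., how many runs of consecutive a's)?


Pattern 'a*' matches zero or more a's. We want non-empty runs of consecutive a's.
String: 'bbbabb'
Walking through the string to find runs of a's:
  Run 1: positions 3-3 -> 'a'
Non-empty runs found: ['a']
Count: 1

1


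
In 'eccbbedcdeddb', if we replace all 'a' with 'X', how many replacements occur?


re.sub('a', 'X', text) replaces every occurrence of 'a' with 'X'.
Text: 'eccbbedcdeddb'
Scanning for 'a':
Total replacements: 0

0


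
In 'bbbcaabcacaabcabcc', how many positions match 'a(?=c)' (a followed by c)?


Lookahead 'a(?=c)' matches 'a' only when followed by 'c'.
String: 'bbbcaabcacaabcabcc'
Checking each position where char is 'a':
  pos 4: 'a' -> no (next='a')
  pos 5: 'a' -> no (next='b')
  pos 8: 'a' -> MATCH (next='c')
  pos 10: 'a' -> no (next='a')
  pos 11: 'a' -> no (next='b')
  pos 14: 'a' -> no (next='b')
Matching positions: [8]
Count: 1

1


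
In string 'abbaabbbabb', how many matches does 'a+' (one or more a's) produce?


Pattern 'a+' matches one or more consecutive a's.
String: 'abbaabbbabb'
Scanning for runs of a:
  Match 1: 'a' (length 1)
  Match 2: 'aa' (length 2)
  Match 3: 'a' (length 1)
Total matches: 3

3


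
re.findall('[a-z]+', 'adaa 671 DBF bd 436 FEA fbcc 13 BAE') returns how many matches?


Pattern '[a-z]+' finds one or more lowercase letters.
Text: 'adaa 671 DBF bd 436 FEA fbcc 13 BAE'
Scanning for matches:
  Match 1: 'adaa'
  Match 2: 'bd'
  Match 3: 'fbcc'
Total matches: 3

3


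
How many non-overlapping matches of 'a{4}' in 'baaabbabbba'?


Pattern 'a{4}' matches exactly 4 consecutive a's (greedy, non-overlapping).
String: 'baaabbabbba'
Scanning for runs of a's:
  Run at pos 1: 'aaa' (length 3) -> 0 match(es)
  Run at pos 6: 'a' (length 1) -> 0 match(es)
  Run at pos 10: 'a' (length 1) -> 0 match(es)
Matches found: []
Total: 0

0


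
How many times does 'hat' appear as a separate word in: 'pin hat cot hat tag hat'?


Scanning each word for exact match 'hat':
  Word 1: 'pin' -> no
  Word 2: 'hat' -> MATCH
  Word 3: 'cot' -> no
  Word 4: 'hat' -> MATCH
  Word 5: 'tag' -> no
  Word 6: 'hat' -> MATCH
Total matches: 3

3


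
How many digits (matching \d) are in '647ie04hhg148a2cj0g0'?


\d matches any digit 0-9.
Scanning '647ie04hhg148a2cj0g0':
  pos 0: '6' -> DIGIT
  pos 1: '4' -> DIGIT
  pos 2: '7' -> DIGIT
  pos 5: '0' -> DIGIT
  pos 6: '4' -> DIGIT
  pos 10: '1' -> DIGIT
  pos 11: '4' -> DIGIT
  pos 12: '8' -> DIGIT
  pos 14: '2' -> DIGIT
  pos 17: '0' -> DIGIT
  pos 19: '0' -> DIGIT
Digits found: ['6', '4', '7', '0', '4', '1', '4', '8', '2', '0', '0']
Total: 11

11


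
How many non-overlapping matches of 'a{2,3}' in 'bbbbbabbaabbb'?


Pattern 'a{2,3}' matches between 2 and 3 consecutive a's (greedy).
String: 'bbbbbabbaabbb'
Finding runs of a's and applying greedy matching:
  Run at pos 5: 'a' (length 1)
  Run at pos 8: 'aa' (length 2)
Matches: ['aa']
Count: 1

1


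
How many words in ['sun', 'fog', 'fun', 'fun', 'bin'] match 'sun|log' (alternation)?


Alternation 'sun|log' matches either 'sun' or 'log'.
Checking each word:
  'sun' -> MATCH
  'fog' -> no
  'fun' -> no
  'fun' -> no
  'bin' -> no
Matches: ['sun']
Count: 1

1


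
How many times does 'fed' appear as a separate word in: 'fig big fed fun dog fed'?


Scanning each word for exact match 'fed':
  Word 1: 'fig' -> no
  Word 2: 'big' -> no
  Word 3: 'fed' -> MATCH
  Word 4: 'fun' -> no
  Word 5: 'dog' -> no
  Word 6: 'fed' -> MATCH
Total matches: 2

2


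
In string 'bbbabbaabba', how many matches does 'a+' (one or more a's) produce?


Pattern 'a+' matches one or more consecutive a's.
String: 'bbbabbaabba'
Scanning for runs of a:
  Match 1: 'a' (length 1)
  Match 2: 'aa' (length 2)
  Match 3: 'a' (length 1)
Total matches: 3

3


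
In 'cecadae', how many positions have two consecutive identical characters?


Looking for consecutive identical characters in 'cecadae':
  pos 0-1: 'c' vs 'e' -> different
  pos 1-2: 'e' vs 'c' -> different
  pos 2-3: 'c' vs 'a' -> different
  pos 3-4: 'a' vs 'd' -> different
  pos 4-5: 'd' vs 'a' -> different
  pos 5-6: 'a' vs 'e' -> different
Consecutive identical pairs: []
Count: 0

0


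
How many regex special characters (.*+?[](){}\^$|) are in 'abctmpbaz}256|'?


Regex special characters are: . * + ? [ ] ( ) { } \ ^ $ |
Scanning 'abctmpbaz}256|':
  pos 9: '}' -> SPECIAL
  pos 13: '|' -> SPECIAL
Special chars found: ['}', '|']
Total: 2

2


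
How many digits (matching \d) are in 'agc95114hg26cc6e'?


\d matches any digit 0-9.
Scanning 'agc95114hg26cc6e':
  pos 3: '9' -> DIGIT
  pos 4: '5' -> DIGIT
  pos 5: '1' -> DIGIT
  pos 6: '1' -> DIGIT
  pos 7: '4' -> DIGIT
  pos 10: '2' -> DIGIT
  pos 11: '6' -> DIGIT
  pos 14: '6' -> DIGIT
Digits found: ['9', '5', '1', '1', '4', '2', '6', '6']
Total: 8

8


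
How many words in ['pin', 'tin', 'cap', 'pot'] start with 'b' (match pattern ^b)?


Pattern ^b anchors to start of word. Check which words begin with 'b':
  'pin' -> no
  'tin' -> no
  'cap' -> no
  'pot' -> no
Matching words: []
Count: 0

0


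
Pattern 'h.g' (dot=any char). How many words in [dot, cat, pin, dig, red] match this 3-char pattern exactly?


Pattern 'h.g' means: starts with 'h', any single char, ends with 'g'.
Checking each word (must be exactly 3 chars):
  'dot' (len=3): no
  'cat' (len=3): no
  'pin' (len=3): no
  'dig' (len=3): no
  'red' (len=3): no
Matching words: []
Total: 0

0


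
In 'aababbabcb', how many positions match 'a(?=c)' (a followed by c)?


Lookahead 'a(?=c)' matches 'a' only when followed by 'c'.
String: 'aababbabcb'
Checking each position where char is 'a':
  pos 0: 'a' -> no (next='a')
  pos 1: 'a' -> no (next='b')
  pos 3: 'a' -> no (next='b')
  pos 6: 'a' -> no (next='b')
Matching positions: []
Count: 0

0


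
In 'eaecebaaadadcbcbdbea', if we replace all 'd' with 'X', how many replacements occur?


re.sub('d', 'X', text) replaces every occurrence of 'd' with 'X'.
Text: 'eaecebaaadadcbcbdbea'
Scanning for 'd':
  pos 9: 'd' -> replacement #1
  pos 11: 'd' -> replacement #2
  pos 16: 'd' -> replacement #3
Total replacements: 3

3
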